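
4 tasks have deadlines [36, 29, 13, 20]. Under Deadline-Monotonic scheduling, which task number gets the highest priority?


Sort tasks by relative deadline (ascending):
  Task 3: deadline = 13
  Task 4: deadline = 20
  Task 2: deadline = 29
  Task 1: deadline = 36
Priority order (highest first): [3, 4, 2, 1]
Highest priority task = 3

3


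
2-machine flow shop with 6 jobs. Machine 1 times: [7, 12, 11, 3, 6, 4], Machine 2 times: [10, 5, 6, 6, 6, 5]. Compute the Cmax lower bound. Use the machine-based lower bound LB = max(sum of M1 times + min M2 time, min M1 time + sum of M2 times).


LB1 = sum(M1 times) + min(M2 times) = 43 + 5 = 48
LB2 = min(M1 times) + sum(M2 times) = 3 + 38 = 41
Lower bound = max(LB1, LB2) = max(48, 41) = 48

48


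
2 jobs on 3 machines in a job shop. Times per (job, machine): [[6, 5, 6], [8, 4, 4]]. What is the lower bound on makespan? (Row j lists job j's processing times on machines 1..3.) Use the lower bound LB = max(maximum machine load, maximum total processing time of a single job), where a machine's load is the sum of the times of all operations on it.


Machine loads:
  Machine 1: 6 + 8 = 14
  Machine 2: 5 + 4 = 9
  Machine 3: 6 + 4 = 10
Max machine load = 14
Job totals:
  Job 1: 17
  Job 2: 16
Max job total = 17
Lower bound = max(14, 17) = 17

17


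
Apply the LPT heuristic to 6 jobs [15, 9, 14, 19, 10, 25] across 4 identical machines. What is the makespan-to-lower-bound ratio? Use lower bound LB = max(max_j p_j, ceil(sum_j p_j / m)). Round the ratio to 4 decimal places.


LPT order: [25, 19, 15, 14, 10, 9]
Machine loads after assignment: [25, 19, 24, 24]
LPT makespan = 25
Lower bound = max(max_job, ceil(total/4)) = max(25, 23) = 25
Ratio = 25 / 25 = 1.0

1.0


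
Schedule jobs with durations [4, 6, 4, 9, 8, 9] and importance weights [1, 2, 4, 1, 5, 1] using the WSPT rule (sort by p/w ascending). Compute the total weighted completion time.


Compute p/w ratios and sort ascending (WSPT): [(4, 4), (8, 5), (6, 2), (4, 1), (9, 1), (9, 1)]
Compute weighted completion times:
  Job (p=4,w=4): C=4, w*C=4*4=16
  Job (p=8,w=5): C=12, w*C=5*12=60
  Job (p=6,w=2): C=18, w*C=2*18=36
  Job (p=4,w=1): C=22, w*C=1*22=22
  Job (p=9,w=1): C=31, w*C=1*31=31
  Job (p=9,w=1): C=40, w*C=1*40=40
Total weighted completion time = 205

205


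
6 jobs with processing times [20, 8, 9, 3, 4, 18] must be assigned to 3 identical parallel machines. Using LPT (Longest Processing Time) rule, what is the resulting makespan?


Sort jobs in decreasing order (LPT): [20, 18, 9, 8, 4, 3]
Assign each job to the least loaded machine:
  Machine 1: jobs [20], load = 20
  Machine 2: jobs [18, 3], load = 21
  Machine 3: jobs [9, 8, 4], load = 21
Makespan = max load = 21

21


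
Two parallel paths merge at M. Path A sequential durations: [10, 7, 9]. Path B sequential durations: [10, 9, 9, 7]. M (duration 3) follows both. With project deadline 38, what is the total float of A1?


Forward pass: ES(A1) = sum of predecessors on chain A = 0
EF = ES + duration = 0 + 10 = 10
Backward pass: LF(M) = deadline = 38; LS(M) = 38 - 3 = 35
LF(A1) = LS(M) - sum(successors on chain A) = 35 - 16 = 19
LS = LF - duration = 19 - 10 = 9
Total float = LS - ES = 9 - 0 = 9

9


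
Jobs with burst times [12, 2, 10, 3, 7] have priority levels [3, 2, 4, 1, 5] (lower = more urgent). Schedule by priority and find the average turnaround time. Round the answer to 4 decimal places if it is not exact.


Sort by priority (ascending = highest first):
Order: [(1, 3), (2, 2), (3, 12), (4, 10), (5, 7)]
Completion times:
  Priority 1, burst=3, C=3
  Priority 2, burst=2, C=5
  Priority 3, burst=12, C=17
  Priority 4, burst=10, C=27
  Priority 5, burst=7, C=34
Average turnaround = 86/5 = 17.2

17.2


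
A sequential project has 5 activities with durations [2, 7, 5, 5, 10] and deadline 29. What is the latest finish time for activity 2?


LF(activity 2) = deadline - sum of successor durations
Successors: activities 3 through 5 with durations [5, 5, 10]
Sum of successor durations = 20
LF = 29 - 20 = 9

9


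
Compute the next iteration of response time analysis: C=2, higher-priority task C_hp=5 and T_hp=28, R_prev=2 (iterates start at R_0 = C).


R_next = C + ceil(R_prev / T_hp) * C_hp
ceil(2 / 28) = ceil(0.0714) = 1
Interference = 1 * 5 = 5
R_next = 2 + 5 = 7

7


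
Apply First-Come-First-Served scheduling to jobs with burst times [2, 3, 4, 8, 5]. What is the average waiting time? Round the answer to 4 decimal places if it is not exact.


FCFS order (as given): [2, 3, 4, 8, 5]
Waiting times:
  Job 1: wait = 0
  Job 2: wait = 2
  Job 3: wait = 5
  Job 4: wait = 9
  Job 5: wait = 17
Sum of waiting times = 33
Average waiting time = 33/5 = 6.6

6.6


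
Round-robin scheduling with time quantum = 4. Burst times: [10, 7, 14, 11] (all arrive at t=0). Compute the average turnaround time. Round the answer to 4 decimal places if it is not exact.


Time quantum = 4
Execution trace:
  J1 runs 4 units, time = 4
  J2 runs 4 units, time = 8
  J3 runs 4 units, time = 12
  J4 runs 4 units, time = 16
  J1 runs 4 units, time = 20
  J2 runs 3 units, time = 23
  J3 runs 4 units, time = 27
  J4 runs 4 units, time = 31
  J1 runs 2 units, time = 33
  J3 runs 4 units, time = 37
  J4 runs 3 units, time = 40
  J3 runs 2 units, time = 42
Finish times: [33, 23, 42, 40]
Average turnaround = 138/4 = 34.5

34.5


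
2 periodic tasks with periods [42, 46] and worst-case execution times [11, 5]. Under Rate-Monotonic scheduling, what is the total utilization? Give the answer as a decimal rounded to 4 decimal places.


Compute individual utilizations (exact fractions):
  Task 1: C/T = 11/42 (approx. 0.2619)
  Task 2: C/T = 5/46 (approx. 0.1087)
Total utilization U = 11/42 + 5/46 = 179/483
Rounded to 4 decimal places: U = 0.3706
RM (Liu & Layland) bound for 2 tasks = 0.828427; compare with U = 179/483 (approx. 0.370600)
U <= bound, so schedulable by RM sufficient condition.

0.3706


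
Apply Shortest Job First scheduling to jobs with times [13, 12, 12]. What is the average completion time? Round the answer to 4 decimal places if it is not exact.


SJF order (ascending): [12, 12, 13]
Completion times:
  Job 1: burst=12, C=12
  Job 2: burst=12, C=24
  Job 3: burst=13, C=37
Average completion = 73/3 = 24.3333

24.3333


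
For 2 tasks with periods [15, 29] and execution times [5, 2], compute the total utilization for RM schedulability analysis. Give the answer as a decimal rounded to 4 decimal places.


Compute individual utilizations (exact fractions):
  Task 1: C/T = 5/15 = 1/3 (approx. 0.3333)
  Task 2: C/T = 2/29 (approx. 0.069)
Total utilization U = 1/3 + 2/29 = 35/87
Rounded to 4 decimal places: U = 0.4023
RM (Liu & Layland) bound for 2 tasks = 0.828427; compare with U = 35/87 (approx. 0.402299)
U <= bound, so schedulable by RM sufficient condition.

0.4023


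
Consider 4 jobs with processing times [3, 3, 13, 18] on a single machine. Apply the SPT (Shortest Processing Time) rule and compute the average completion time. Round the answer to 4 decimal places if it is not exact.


Sort jobs by processing time (SPT order): [3, 3, 13, 18]
Compute completion times sequentially:
  Job 1: processing = 3, completes at 3
  Job 2: processing = 3, completes at 6
  Job 3: processing = 13, completes at 19
  Job 4: processing = 18, completes at 37
Sum of completion times = 65
Average completion time = 65/4 = 16.25

16.25


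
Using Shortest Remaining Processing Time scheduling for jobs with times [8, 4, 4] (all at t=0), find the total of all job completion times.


Since all jobs arrive at t=0, SRPT equals SPT ordering.
SPT order: [4, 4, 8]
Completion times:
  Job 1: p=4, C=4
  Job 2: p=4, C=8
  Job 3: p=8, C=16
Total completion time = 4 + 8 + 16 = 28

28


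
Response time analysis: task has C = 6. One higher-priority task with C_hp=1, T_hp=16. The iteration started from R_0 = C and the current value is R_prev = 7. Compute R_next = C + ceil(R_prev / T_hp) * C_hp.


R_next = C + ceil(R_prev / T_hp) * C_hp
ceil(7 / 16) = ceil(0.4375) = 1
Interference = 1 * 1 = 1
R_next = 6 + 1 = 7
R_next = R_prev, so the iteration has converged (response time = 7).

7


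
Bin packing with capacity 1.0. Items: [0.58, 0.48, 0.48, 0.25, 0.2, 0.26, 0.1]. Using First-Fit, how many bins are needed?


Place items sequentially using First-Fit:
  Item 0.58 -> new Bin 1
  Item 0.48 -> new Bin 2
  Item 0.48 -> Bin 2 (now 0.96)
  Item 0.25 -> Bin 1 (now 0.83)
  Item 0.2 -> new Bin 3
  Item 0.26 -> Bin 3 (now 0.46)
  Item 0.1 -> Bin 1 (now 0.93)
Total bins used = 3

3


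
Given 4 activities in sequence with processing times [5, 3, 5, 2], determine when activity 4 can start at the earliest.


Activity 4 starts after activities 1 through 3 complete.
Predecessor durations: [5, 3, 5]
ES = 5 + 3 + 5 = 13

13


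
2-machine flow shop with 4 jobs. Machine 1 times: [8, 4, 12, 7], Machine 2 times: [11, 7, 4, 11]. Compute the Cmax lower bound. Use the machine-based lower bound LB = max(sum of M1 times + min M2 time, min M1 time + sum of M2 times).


LB1 = sum(M1 times) + min(M2 times) = 31 + 4 = 35
LB2 = min(M1 times) + sum(M2 times) = 4 + 33 = 37
Lower bound = max(LB1, LB2) = max(35, 37) = 37

37


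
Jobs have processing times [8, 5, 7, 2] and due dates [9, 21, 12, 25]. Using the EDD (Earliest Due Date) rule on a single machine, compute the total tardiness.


Sort by due date (EDD order): [(8, 9), (7, 12), (5, 21), (2, 25)]
Compute completion times and tardiness:
  Job 1: p=8, d=9, C=8, tardiness=max(0,8-9)=0
  Job 2: p=7, d=12, C=15, tardiness=max(0,15-12)=3
  Job 3: p=5, d=21, C=20, tardiness=max(0,20-21)=0
  Job 4: p=2, d=25, C=22, tardiness=max(0,22-25)=0
Total tardiness = 3

3


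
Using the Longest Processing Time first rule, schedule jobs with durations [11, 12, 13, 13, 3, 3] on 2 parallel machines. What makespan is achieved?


Sort jobs in decreasing order (LPT): [13, 13, 12, 11, 3, 3]
Assign each job to the least loaded machine:
  Machine 1: jobs [13, 12, 3], load = 28
  Machine 2: jobs [13, 11, 3], load = 27
Makespan = max load = 28

28


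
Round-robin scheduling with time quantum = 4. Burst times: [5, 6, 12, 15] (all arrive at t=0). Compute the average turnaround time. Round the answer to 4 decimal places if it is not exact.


Time quantum = 4
Execution trace:
  J1 runs 4 units, time = 4
  J2 runs 4 units, time = 8
  J3 runs 4 units, time = 12
  J4 runs 4 units, time = 16
  J1 runs 1 units, time = 17
  J2 runs 2 units, time = 19
  J3 runs 4 units, time = 23
  J4 runs 4 units, time = 27
  J3 runs 4 units, time = 31
  J4 runs 4 units, time = 35
  J4 runs 3 units, time = 38
Finish times: [17, 19, 31, 38]
Average turnaround = 105/4 = 26.25

26.25


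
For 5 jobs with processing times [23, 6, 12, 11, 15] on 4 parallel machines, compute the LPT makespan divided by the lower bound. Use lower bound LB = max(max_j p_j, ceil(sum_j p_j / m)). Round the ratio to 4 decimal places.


LPT order: [23, 15, 12, 11, 6]
Machine loads after assignment: [23, 15, 12, 17]
LPT makespan = 23
Lower bound = max(max_job, ceil(total/4)) = max(23, 17) = 23
Ratio = 23 / 23 = 1.0

1.0


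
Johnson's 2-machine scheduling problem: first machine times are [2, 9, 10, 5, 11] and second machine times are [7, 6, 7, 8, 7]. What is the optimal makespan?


Apply Johnson's rule:
  Group 1 (a <= b): [(1, 2, 7), (4, 5, 8)]
  Group 2 (a > b): [(3, 10, 7), (5, 11, 7), (2, 9, 6)]
Optimal job order: [1, 4, 3, 5, 2]
Schedule:
  Job 1: M1 done at 2, M2 done at 9
  Job 4: M1 done at 7, M2 done at 17
  Job 3: M1 done at 17, M2 done at 24
  Job 5: M1 done at 28, M2 done at 35
  Job 2: M1 done at 37, M2 done at 43
Makespan = 43

43


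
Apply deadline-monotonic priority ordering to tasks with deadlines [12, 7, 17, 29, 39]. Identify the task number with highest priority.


Sort tasks by relative deadline (ascending):
  Task 2: deadline = 7
  Task 1: deadline = 12
  Task 3: deadline = 17
  Task 4: deadline = 29
  Task 5: deadline = 39
Priority order (highest first): [2, 1, 3, 4, 5]
Highest priority task = 2

2


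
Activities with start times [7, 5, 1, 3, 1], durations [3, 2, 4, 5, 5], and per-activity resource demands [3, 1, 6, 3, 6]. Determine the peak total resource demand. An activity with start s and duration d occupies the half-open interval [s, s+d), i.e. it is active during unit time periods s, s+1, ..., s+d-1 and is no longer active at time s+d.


Each activity i is active on [start_i, start_i + duration_i).
Compute total resource usage per time slot:
  t=0: active resources = [], total = 0
  t=1: active resources = [6, 6], total = 12
  t=2: active resources = [6, 6], total = 12
  t=3: active resources = [6, 3, 6], total = 15
  t=4: active resources = [6, 3, 6], total = 15
  t=5: active resources = [1, 3, 6], total = 10
  t=6: active resources = [1, 3], total = 4
  t=7: active resources = [3, 3], total = 6
  t=8: active resources = [3], total = 3
  t=9: active resources = [3], total = 3
Peak resource demand = 15

15


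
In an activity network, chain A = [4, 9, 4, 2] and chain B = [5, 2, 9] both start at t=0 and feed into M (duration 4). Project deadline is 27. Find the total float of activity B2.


Forward pass: ES(B2) = sum of predecessors on chain B = 5
EF = ES + duration = 5 + 2 = 7
Backward pass: LF(M) = deadline = 27; LS(M) = 27 - 4 = 23
LF(B2) = LS(M) - sum(successors on chain B) = 23 - 9 = 14
LS = LF - duration = 14 - 2 = 12
Total float = LS - ES = 12 - 5 = 7

7


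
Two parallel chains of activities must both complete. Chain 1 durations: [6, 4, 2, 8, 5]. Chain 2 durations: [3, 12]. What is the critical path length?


Path A total = 6 + 4 + 2 + 8 + 5 = 25
Path B total = 3 + 12 = 15
Critical path = longest path = max(25, 15) = 25

25


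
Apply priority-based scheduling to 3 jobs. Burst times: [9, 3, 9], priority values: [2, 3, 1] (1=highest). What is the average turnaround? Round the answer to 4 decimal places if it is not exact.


Sort by priority (ascending = highest first):
Order: [(1, 9), (2, 9), (3, 3)]
Completion times:
  Priority 1, burst=9, C=9
  Priority 2, burst=9, C=18
  Priority 3, burst=3, C=21
Average turnaround = 48/3 = 16.0

16.0


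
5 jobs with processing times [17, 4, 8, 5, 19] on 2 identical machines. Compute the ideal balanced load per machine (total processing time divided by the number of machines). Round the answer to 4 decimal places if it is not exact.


Total processing time = 17 + 4 + 8 + 5 + 19 = 53
Number of machines = 2
Ideal balanced load = 53 / 2 = 26.5

26.5


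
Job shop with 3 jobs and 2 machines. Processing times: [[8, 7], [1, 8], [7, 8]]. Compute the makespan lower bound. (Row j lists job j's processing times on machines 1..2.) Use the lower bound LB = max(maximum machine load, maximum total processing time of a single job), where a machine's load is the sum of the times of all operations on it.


Machine loads:
  Machine 1: 8 + 1 + 7 = 16
  Machine 2: 7 + 8 + 8 = 23
Max machine load = 23
Job totals:
  Job 1: 15
  Job 2: 9
  Job 3: 15
Max job total = 15
Lower bound = max(23, 15) = 23

23


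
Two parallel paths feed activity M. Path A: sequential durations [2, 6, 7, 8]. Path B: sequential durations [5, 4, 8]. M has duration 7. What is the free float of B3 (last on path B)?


ES(B3) = sum of predecessors on chain B = 9
EF(B3) = ES + duration = 9 + 8 = 17
Successor of B3 is M. ES(M) = max(sum(A), sum(B)) = max(23, 17) = 23
Free float = ES(successor) - EF(current) = 23 - 17 = 6

6


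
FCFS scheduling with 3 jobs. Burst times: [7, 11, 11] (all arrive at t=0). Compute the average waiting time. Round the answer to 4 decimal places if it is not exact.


FCFS order (as given): [7, 11, 11]
Waiting times:
  Job 1: wait = 0
  Job 2: wait = 7
  Job 3: wait = 18
Sum of waiting times = 25
Average waiting time = 25/3 = 8.3333

8.3333


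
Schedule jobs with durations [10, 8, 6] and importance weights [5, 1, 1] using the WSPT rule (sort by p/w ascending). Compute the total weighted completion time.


Compute p/w ratios and sort ascending (WSPT): [(10, 5), (6, 1), (8, 1)]
Compute weighted completion times:
  Job (p=10,w=5): C=10, w*C=5*10=50
  Job (p=6,w=1): C=16, w*C=1*16=16
  Job (p=8,w=1): C=24, w*C=1*24=24
Total weighted completion time = 90

90


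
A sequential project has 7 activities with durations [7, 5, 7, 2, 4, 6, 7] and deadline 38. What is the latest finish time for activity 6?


LF(activity 6) = deadline - sum of successor durations
Successors: activities 7 through 7 with durations [7]
Sum of successor durations = 7
LF = 38 - 7 = 31

31


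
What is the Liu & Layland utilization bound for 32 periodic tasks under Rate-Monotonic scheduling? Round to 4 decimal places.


Compute 2^(1/32) = 1.0218971487
Subtract 1: 1.0218971487 - 1 = 0.0218971487
Multiply by n: 32 * 0.0218971487 = 0.7007087584
Round to 4 dp: 0.7007

0.7007


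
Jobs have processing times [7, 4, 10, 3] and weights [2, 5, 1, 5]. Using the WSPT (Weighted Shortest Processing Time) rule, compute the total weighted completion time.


Compute p/w ratios and sort ascending (WSPT): [(3, 5), (4, 5), (7, 2), (10, 1)]
Compute weighted completion times:
  Job (p=3,w=5): C=3, w*C=5*3=15
  Job (p=4,w=5): C=7, w*C=5*7=35
  Job (p=7,w=2): C=14, w*C=2*14=28
  Job (p=10,w=1): C=24, w*C=1*24=24
Total weighted completion time = 102

102


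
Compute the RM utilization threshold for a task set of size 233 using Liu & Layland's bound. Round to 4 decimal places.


Compute 2^(1/233) = 1.0029793100
Subtract 1: 1.0029793100 - 1 = 0.0029793100
Multiply by n: 233 * 0.0029793100 = 0.6941792300
Round to 4 dp: 0.6942

0.6942


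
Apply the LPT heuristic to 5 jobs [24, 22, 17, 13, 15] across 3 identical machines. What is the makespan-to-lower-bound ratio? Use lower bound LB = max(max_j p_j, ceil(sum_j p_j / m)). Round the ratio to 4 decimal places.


LPT order: [24, 22, 17, 15, 13]
Machine loads after assignment: [24, 35, 32]
LPT makespan = 35
Lower bound = max(max_job, ceil(total/3)) = max(24, 31) = 31
Ratio = 35 / 31 = 1.129

1.129


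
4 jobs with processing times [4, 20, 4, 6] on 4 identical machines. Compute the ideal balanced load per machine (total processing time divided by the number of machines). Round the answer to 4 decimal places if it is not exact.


Total processing time = 4 + 20 + 4 + 6 = 34
Number of machines = 4
Ideal balanced load = 34 / 4 = 8.5

8.5


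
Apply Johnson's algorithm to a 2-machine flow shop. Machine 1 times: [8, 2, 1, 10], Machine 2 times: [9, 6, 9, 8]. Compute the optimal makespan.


Apply Johnson's rule:
  Group 1 (a <= b): [(3, 1, 9), (2, 2, 6), (1, 8, 9)]
  Group 2 (a > b): [(4, 10, 8)]
Optimal job order: [3, 2, 1, 4]
Schedule:
  Job 3: M1 done at 1, M2 done at 10
  Job 2: M1 done at 3, M2 done at 16
  Job 1: M1 done at 11, M2 done at 25
  Job 4: M1 done at 21, M2 done at 33
Makespan = 33

33


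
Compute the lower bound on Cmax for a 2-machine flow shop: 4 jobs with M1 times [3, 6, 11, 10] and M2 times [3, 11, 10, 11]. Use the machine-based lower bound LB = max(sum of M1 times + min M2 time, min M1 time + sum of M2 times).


LB1 = sum(M1 times) + min(M2 times) = 30 + 3 = 33
LB2 = min(M1 times) + sum(M2 times) = 3 + 35 = 38
Lower bound = max(LB1, LB2) = max(33, 38) = 38

38


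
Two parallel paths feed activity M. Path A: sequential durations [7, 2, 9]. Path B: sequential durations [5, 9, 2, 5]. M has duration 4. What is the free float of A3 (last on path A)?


ES(A3) = sum of predecessors on chain A = 9
EF(A3) = ES + duration = 9 + 9 = 18
Successor of A3 is M. ES(M) = max(sum(A), sum(B)) = max(18, 21) = 21
Free float = ES(successor) - EF(current) = 21 - 18 = 3

3


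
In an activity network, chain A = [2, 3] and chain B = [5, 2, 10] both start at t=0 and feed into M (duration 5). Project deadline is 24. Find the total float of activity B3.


Forward pass: ES(B3) = sum of predecessors on chain B = 7
EF = ES + duration = 7 + 10 = 17
Backward pass: LF(M) = deadline = 24; LS(M) = 24 - 5 = 19
LF(B3) = LS(M) - sum(successors on chain B) = 19 - 0 = 19
LS = LF - duration = 19 - 10 = 9
Total float = LS - ES = 9 - 7 = 2

2


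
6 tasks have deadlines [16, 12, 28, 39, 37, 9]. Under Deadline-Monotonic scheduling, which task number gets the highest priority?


Sort tasks by relative deadline (ascending):
  Task 6: deadline = 9
  Task 2: deadline = 12
  Task 1: deadline = 16
  Task 3: deadline = 28
  Task 5: deadline = 37
  Task 4: deadline = 39
Priority order (highest first): [6, 2, 1, 3, 5, 4]
Highest priority task = 6

6


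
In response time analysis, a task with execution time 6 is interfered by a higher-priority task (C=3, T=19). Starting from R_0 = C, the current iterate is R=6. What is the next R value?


R_next = C + ceil(R_prev / T_hp) * C_hp
ceil(6 / 19) = ceil(0.3158) = 1
Interference = 1 * 3 = 3
R_next = 6 + 3 = 9

9


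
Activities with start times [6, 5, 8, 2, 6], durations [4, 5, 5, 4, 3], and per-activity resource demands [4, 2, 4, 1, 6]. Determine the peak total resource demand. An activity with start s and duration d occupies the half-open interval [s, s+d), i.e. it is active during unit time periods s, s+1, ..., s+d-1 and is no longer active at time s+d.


Each activity i is active on [start_i, start_i + duration_i).
Compute total resource usage per time slot:
  t=0: active resources = [], total = 0
  t=1: active resources = [], total = 0
  t=2: active resources = [1], total = 1
  t=3: active resources = [1], total = 1
  t=4: active resources = [1], total = 1
  t=5: active resources = [2, 1], total = 3
  t=6: active resources = [4, 2, 6], total = 12
  t=7: active resources = [4, 2, 6], total = 12
  t=8: active resources = [4, 2, 4, 6], total = 16
  t=9: active resources = [4, 2, 4], total = 10
  t=10: active resources = [4], total = 4
  t=11: active resources = [4], total = 4
  t=12: active resources = [4], total = 4
Peak resource demand = 16

16


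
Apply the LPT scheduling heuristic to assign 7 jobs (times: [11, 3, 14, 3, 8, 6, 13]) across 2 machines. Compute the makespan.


Sort jobs in decreasing order (LPT): [14, 13, 11, 8, 6, 3, 3]
Assign each job to the least loaded machine:
  Machine 1: jobs [14, 8, 6], load = 28
  Machine 2: jobs [13, 11, 3, 3], load = 30
Makespan = max load = 30

30


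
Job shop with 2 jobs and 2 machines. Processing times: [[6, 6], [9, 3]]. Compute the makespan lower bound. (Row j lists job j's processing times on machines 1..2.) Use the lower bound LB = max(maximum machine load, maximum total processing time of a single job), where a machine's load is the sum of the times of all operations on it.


Machine loads:
  Machine 1: 6 + 9 = 15
  Machine 2: 6 + 3 = 9
Max machine load = 15
Job totals:
  Job 1: 12
  Job 2: 12
Max job total = 12
Lower bound = max(15, 12) = 15

15


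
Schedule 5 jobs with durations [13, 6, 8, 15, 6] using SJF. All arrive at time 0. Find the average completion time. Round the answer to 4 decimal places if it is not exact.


SJF order (ascending): [6, 6, 8, 13, 15]
Completion times:
  Job 1: burst=6, C=6
  Job 2: burst=6, C=12
  Job 3: burst=8, C=20
  Job 4: burst=13, C=33
  Job 5: burst=15, C=48
Average completion = 119/5 = 23.8

23.8


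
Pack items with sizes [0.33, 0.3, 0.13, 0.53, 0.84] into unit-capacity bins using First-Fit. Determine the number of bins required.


Place items sequentially using First-Fit:
  Item 0.33 -> new Bin 1
  Item 0.3 -> Bin 1 (now 0.63)
  Item 0.13 -> Bin 1 (now 0.76)
  Item 0.53 -> new Bin 2
  Item 0.84 -> new Bin 3
Total bins used = 3

3


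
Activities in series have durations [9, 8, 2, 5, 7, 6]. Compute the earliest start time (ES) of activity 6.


Activity 6 starts after activities 1 through 5 complete.
Predecessor durations: [9, 8, 2, 5, 7]
ES = 9 + 8 + 2 + 5 + 7 = 31

31


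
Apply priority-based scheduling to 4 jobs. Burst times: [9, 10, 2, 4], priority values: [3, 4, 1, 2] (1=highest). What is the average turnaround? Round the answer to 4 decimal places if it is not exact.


Sort by priority (ascending = highest first):
Order: [(1, 2), (2, 4), (3, 9), (4, 10)]
Completion times:
  Priority 1, burst=2, C=2
  Priority 2, burst=4, C=6
  Priority 3, burst=9, C=15
  Priority 4, burst=10, C=25
Average turnaround = 48/4 = 12.0

12.0


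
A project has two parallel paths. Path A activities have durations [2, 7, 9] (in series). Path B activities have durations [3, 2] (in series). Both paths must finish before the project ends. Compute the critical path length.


Path A total = 2 + 7 + 9 = 18
Path B total = 3 + 2 = 5
Critical path = longest path = max(18, 5) = 18

18


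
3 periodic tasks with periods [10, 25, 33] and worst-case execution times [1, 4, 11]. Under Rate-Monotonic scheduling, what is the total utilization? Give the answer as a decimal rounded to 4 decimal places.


Compute individual utilizations (exact fractions):
  Task 1: C/T = 1/10 (approx. 0.1)
  Task 2: C/T = 4/25 (approx. 0.16)
  Task 3: C/T = 11/33 = 1/3 (approx. 0.3333)
Total utilization U = 1/10 + 4/25 + 1/3 = 89/150
Rounded to 4 decimal places: U = 0.5933
RM (Liu & Layland) bound for 3 tasks = 0.779763; compare with U = 89/150 (approx. 0.593333)
U <= bound, so schedulable by RM sufficient condition.

0.5933


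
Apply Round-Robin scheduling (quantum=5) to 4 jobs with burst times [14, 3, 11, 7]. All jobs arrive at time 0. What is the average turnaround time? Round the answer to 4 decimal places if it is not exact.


Time quantum = 5
Execution trace:
  J1 runs 5 units, time = 5
  J2 runs 3 units, time = 8
  J3 runs 5 units, time = 13
  J4 runs 5 units, time = 18
  J1 runs 5 units, time = 23
  J3 runs 5 units, time = 28
  J4 runs 2 units, time = 30
  J1 runs 4 units, time = 34
  J3 runs 1 units, time = 35
Finish times: [34, 8, 35, 30]
Average turnaround = 107/4 = 26.75

26.75


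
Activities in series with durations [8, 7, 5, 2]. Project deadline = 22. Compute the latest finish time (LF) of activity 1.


LF(activity 1) = deadline - sum of successor durations
Successors: activities 2 through 4 with durations [7, 5, 2]
Sum of successor durations = 14
LF = 22 - 14 = 8

8


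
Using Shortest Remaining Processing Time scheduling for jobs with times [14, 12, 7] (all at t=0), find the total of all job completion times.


Since all jobs arrive at t=0, SRPT equals SPT ordering.
SPT order: [7, 12, 14]
Completion times:
  Job 1: p=7, C=7
  Job 2: p=12, C=19
  Job 3: p=14, C=33
Total completion time = 7 + 19 + 33 = 59

59


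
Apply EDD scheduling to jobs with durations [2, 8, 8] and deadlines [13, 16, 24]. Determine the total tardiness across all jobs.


Sort by due date (EDD order): [(2, 13), (8, 16), (8, 24)]
Compute completion times and tardiness:
  Job 1: p=2, d=13, C=2, tardiness=max(0,2-13)=0
  Job 2: p=8, d=16, C=10, tardiness=max(0,10-16)=0
  Job 3: p=8, d=24, C=18, tardiness=max(0,18-24)=0
Total tardiness = 0

0


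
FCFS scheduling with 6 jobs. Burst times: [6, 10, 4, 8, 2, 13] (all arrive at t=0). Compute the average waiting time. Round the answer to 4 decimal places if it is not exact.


FCFS order (as given): [6, 10, 4, 8, 2, 13]
Waiting times:
  Job 1: wait = 0
  Job 2: wait = 6
  Job 3: wait = 16
  Job 4: wait = 20
  Job 5: wait = 28
  Job 6: wait = 30
Sum of waiting times = 100
Average waiting time = 100/6 = 16.6667

16.6667


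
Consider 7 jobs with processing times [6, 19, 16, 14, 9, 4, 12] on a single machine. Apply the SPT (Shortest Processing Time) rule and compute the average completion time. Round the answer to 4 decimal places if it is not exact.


Sort jobs by processing time (SPT order): [4, 6, 9, 12, 14, 16, 19]
Compute completion times sequentially:
  Job 1: processing = 4, completes at 4
  Job 2: processing = 6, completes at 10
  Job 3: processing = 9, completes at 19
  Job 4: processing = 12, completes at 31
  Job 5: processing = 14, completes at 45
  Job 6: processing = 16, completes at 61
  Job 7: processing = 19, completes at 80
Sum of completion times = 250
Average completion time = 250/7 = 35.7143

35.7143


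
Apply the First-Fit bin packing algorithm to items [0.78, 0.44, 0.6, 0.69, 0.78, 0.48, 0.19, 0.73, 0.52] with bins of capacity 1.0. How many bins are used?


Place items sequentially using First-Fit:
  Item 0.78 -> new Bin 1
  Item 0.44 -> new Bin 2
  Item 0.6 -> new Bin 3
  Item 0.69 -> new Bin 4
  Item 0.78 -> new Bin 5
  Item 0.48 -> Bin 2 (now 0.92)
  Item 0.19 -> Bin 1 (now 0.97)
  Item 0.73 -> new Bin 6
  Item 0.52 -> new Bin 7
Total bins used = 7

7


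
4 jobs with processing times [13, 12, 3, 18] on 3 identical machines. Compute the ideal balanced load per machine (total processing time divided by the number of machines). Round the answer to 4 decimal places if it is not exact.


Total processing time = 13 + 12 + 3 + 18 = 46
Number of machines = 3
Ideal balanced load = 46 / 3 = 15.3333

15.3333


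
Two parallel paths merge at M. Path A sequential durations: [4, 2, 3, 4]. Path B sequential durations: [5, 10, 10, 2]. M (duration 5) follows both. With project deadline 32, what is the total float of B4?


Forward pass: ES(B4) = sum of predecessors on chain B = 25
EF = ES + duration = 25 + 2 = 27
Backward pass: LF(M) = deadline = 32; LS(M) = 32 - 5 = 27
LF(B4) = LS(M) - sum(successors on chain B) = 27 - 0 = 27
LS = LF - duration = 27 - 2 = 25
Total float = LS - ES = 25 - 25 = 0

0


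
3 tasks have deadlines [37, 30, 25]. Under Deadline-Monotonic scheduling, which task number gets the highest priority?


Sort tasks by relative deadline (ascending):
  Task 3: deadline = 25
  Task 2: deadline = 30
  Task 1: deadline = 37
Priority order (highest first): [3, 2, 1]
Highest priority task = 3

3


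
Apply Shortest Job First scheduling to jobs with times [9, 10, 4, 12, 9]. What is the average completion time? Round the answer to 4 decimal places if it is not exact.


SJF order (ascending): [4, 9, 9, 10, 12]
Completion times:
  Job 1: burst=4, C=4
  Job 2: burst=9, C=13
  Job 3: burst=9, C=22
  Job 4: burst=10, C=32
  Job 5: burst=12, C=44
Average completion = 115/5 = 23.0

23.0


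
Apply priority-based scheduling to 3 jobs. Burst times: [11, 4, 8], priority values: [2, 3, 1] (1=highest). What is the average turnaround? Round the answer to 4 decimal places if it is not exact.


Sort by priority (ascending = highest first):
Order: [(1, 8), (2, 11), (3, 4)]
Completion times:
  Priority 1, burst=8, C=8
  Priority 2, burst=11, C=19
  Priority 3, burst=4, C=23
Average turnaround = 50/3 = 16.6667

16.6667


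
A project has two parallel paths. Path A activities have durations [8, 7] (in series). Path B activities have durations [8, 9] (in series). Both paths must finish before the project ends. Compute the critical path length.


Path A total = 8 + 7 = 15
Path B total = 8 + 9 = 17
Critical path = longest path = max(15, 17) = 17

17


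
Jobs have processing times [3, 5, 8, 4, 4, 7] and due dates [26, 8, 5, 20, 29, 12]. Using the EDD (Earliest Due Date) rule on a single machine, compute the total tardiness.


Sort by due date (EDD order): [(8, 5), (5, 8), (7, 12), (4, 20), (3, 26), (4, 29)]
Compute completion times and tardiness:
  Job 1: p=8, d=5, C=8, tardiness=max(0,8-5)=3
  Job 2: p=5, d=8, C=13, tardiness=max(0,13-8)=5
  Job 3: p=7, d=12, C=20, tardiness=max(0,20-12)=8
  Job 4: p=4, d=20, C=24, tardiness=max(0,24-20)=4
  Job 5: p=3, d=26, C=27, tardiness=max(0,27-26)=1
  Job 6: p=4, d=29, C=31, tardiness=max(0,31-29)=2
Total tardiness = 23

23


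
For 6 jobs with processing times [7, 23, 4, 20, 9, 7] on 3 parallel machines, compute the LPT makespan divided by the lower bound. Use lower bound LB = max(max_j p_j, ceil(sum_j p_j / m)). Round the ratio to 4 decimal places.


LPT order: [23, 20, 9, 7, 7, 4]
Machine loads after assignment: [23, 24, 23]
LPT makespan = 24
Lower bound = max(max_job, ceil(total/3)) = max(23, 24) = 24
Ratio = 24 / 24 = 1.0

1.0


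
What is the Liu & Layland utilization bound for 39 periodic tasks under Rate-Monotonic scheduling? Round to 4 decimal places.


Compute 2^(1/39) = 1.0179318843
Subtract 1: 1.0179318843 - 1 = 0.0179318843
Multiply by n: 39 * 0.0179318843 = 0.6993434877
Round to 4 dp: 0.6993

0.6993


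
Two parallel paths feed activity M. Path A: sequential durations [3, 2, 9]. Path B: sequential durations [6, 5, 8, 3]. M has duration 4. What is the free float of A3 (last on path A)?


ES(A3) = sum of predecessors on chain A = 5
EF(A3) = ES + duration = 5 + 9 = 14
Successor of A3 is M. ES(M) = max(sum(A), sum(B)) = max(14, 22) = 22
Free float = ES(successor) - EF(current) = 22 - 14 = 8

8


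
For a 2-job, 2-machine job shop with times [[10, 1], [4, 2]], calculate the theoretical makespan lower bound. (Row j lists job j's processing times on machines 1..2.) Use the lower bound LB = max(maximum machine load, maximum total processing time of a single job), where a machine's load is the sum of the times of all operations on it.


Machine loads:
  Machine 1: 10 + 4 = 14
  Machine 2: 1 + 2 = 3
Max machine load = 14
Job totals:
  Job 1: 11
  Job 2: 6
Max job total = 11
Lower bound = max(14, 11) = 14

14


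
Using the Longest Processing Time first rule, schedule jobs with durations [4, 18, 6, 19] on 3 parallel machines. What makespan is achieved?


Sort jobs in decreasing order (LPT): [19, 18, 6, 4]
Assign each job to the least loaded machine:
  Machine 1: jobs [19], load = 19
  Machine 2: jobs [18], load = 18
  Machine 3: jobs [6, 4], load = 10
Makespan = max load = 19

19


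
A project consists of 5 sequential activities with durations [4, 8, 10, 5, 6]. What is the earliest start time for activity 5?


Activity 5 starts after activities 1 through 4 complete.
Predecessor durations: [4, 8, 10, 5]
ES = 4 + 8 + 10 + 5 = 27

27


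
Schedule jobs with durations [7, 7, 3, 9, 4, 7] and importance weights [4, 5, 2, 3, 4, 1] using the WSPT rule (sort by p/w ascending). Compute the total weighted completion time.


Compute p/w ratios and sort ascending (WSPT): [(4, 4), (7, 5), (3, 2), (7, 4), (9, 3), (7, 1)]
Compute weighted completion times:
  Job (p=4,w=4): C=4, w*C=4*4=16
  Job (p=7,w=5): C=11, w*C=5*11=55
  Job (p=3,w=2): C=14, w*C=2*14=28
  Job (p=7,w=4): C=21, w*C=4*21=84
  Job (p=9,w=3): C=30, w*C=3*30=90
  Job (p=7,w=1): C=37, w*C=1*37=37
Total weighted completion time = 310

310


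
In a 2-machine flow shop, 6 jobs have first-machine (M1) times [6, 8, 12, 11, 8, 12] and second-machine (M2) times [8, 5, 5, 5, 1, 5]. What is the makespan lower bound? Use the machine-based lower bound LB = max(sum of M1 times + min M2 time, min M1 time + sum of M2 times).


LB1 = sum(M1 times) + min(M2 times) = 57 + 1 = 58
LB2 = min(M1 times) + sum(M2 times) = 6 + 29 = 35
Lower bound = max(LB1, LB2) = max(58, 35) = 58

58


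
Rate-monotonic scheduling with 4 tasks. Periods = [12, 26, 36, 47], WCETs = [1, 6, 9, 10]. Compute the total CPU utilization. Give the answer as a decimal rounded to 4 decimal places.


Compute individual utilizations (exact fractions):
  Task 1: C/T = 1/12 (approx. 0.0833)
  Task 2: C/T = 6/26 = 3/13 (approx. 0.2308)
  Task 3: C/T = 9/36 = 1/4 (approx. 0.25)
  Task 4: C/T = 10/47 (approx. 0.2128)
Total utilization U = 1/12 + 3/13 + 1/4 + 10/47 = 1424/1833
Rounded to 4 decimal places: U = 0.7769
RM (Liu & Layland) bound for 4 tasks = 0.756828; compare with U = 1424/1833 (approx. 0.776869)
bound < U <= 1, so the RM sufficient condition is not met (inconclusive; an exact test such as response-time analysis is needed).

0.7769


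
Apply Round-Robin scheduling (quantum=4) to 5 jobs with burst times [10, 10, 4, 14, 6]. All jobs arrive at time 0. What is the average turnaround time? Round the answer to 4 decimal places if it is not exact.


Time quantum = 4
Execution trace:
  J1 runs 4 units, time = 4
  J2 runs 4 units, time = 8
  J3 runs 4 units, time = 12
  J4 runs 4 units, time = 16
  J5 runs 4 units, time = 20
  J1 runs 4 units, time = 24
  J2 runs 4 units, time = 28
  J4 runs 4 units, time = 32
  J5 runs 2 units, time = 34
  J1 runs 2 units, time = 36
  J2 runs 2 units, time = 38
  J4 runs 4 units, time = 42
  J4 runs 2 units, time = 44
Finish times: [36, 38, 12, 44, 34]
Average turnaround = 164/5 = 32.8

32.8


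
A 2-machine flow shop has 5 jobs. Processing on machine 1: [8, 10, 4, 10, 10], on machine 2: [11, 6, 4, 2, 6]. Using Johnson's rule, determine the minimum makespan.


Apply Johnson's rule:
  Group 1 (a <= b): [(3, 4, 4), (1, 8, 11)]
  Group 2 (a > b): [(2, 10, 6), (5, 10, 6), (4, 10, 2)]
Optimal job order: [3, 1, 2, 5, 4]
Schedule:
  Job 3: M1 done at 4, M2 done at 8
  Job 1: M1 done at 12, M2 done at 23
  Job 2: M1 done at 22, M2 done at 29
  Job 5: M1 done at 32, M2 done at 38
  Job 4: M1 done at 42, M2 done at 44
Makespan = 44

44


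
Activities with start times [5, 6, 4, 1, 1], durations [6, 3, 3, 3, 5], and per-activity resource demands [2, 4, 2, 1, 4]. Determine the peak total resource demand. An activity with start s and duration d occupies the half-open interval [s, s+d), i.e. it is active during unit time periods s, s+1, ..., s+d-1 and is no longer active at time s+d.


Each activity i is active on [start_i, start_i + duration_i).
Compute total resource usage per time slot:
  t=0: active resources = [], total = 0
  t=1: active resources = [1, 4], total = 5
  t=2: active resources = [1, 4], total = 5
  t=3: active resources = [1, 4], total = 5
  t=4: active resources = [2, 4], total = 6
  t=5: active resources = [2, 2, 4], total = 8
  t=6: active resources = [2, 4, 2], total = 8
  t=7: active resources = [2, 4], total = 6
  t=8: active resources = [2, 4], total = 6
  t=9: active resources = [2], total = 2
  t=10: active resources = [2], total = 2
Peak resource demand = 8

8


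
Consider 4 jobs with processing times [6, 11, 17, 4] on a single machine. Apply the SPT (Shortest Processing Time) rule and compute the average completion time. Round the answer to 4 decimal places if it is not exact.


Sort jobs by processing time (SPT order): [4, 6, 11, 17]
Compute completion times sequentially:
  Job 1: processing = 4, completes at 4
  Job 2: processing = 6, completes at 10
  Job 3: processing = 11, completes at 21
  Job 4: processing = 17, completes at 38
Sum of completion times = 73
Average completion time = 73/4 = 18.25

18.25


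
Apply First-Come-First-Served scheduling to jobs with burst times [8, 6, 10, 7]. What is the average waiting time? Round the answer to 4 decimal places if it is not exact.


FCFS order (as given): [8, 6, 10, 7]
Waiting times:
  Job 1: wait = 0
  Job 2: wait = 8
  Job 3: wait = 14
  Job 4: wait = 24
Sum of waiting times = 46
Average waiting time = 46/4 = 11.5

11.5


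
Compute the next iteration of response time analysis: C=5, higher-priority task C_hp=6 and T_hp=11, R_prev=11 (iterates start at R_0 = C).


R_next = C + ceil(R_prev / T_hp) * C_hp
ceil(11 / 11) = ceil(1.0) = 1
Interference = 1 * 6 = 6
R_next = 5 + 6 = 11
R_next = R_prev, so the iteration has converged (response time = 11).

11


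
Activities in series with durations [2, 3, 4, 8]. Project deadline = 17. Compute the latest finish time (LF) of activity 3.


LF(activity 3) = deadline - sum of successor durations
Successors: activities 4 through 4 with durations [8]
Sum of successor durations = 8
LF = 17 - 8 = 9

9


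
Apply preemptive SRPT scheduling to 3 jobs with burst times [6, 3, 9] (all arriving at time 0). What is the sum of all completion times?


Since all jobs arrive at t=0, SRPT equals SPT ordering.
SPT order: [3, 6, 9]
Completion times:
  Job 1: p=3, C=3
  Job 2: p=6, C=9
  Job 3: p=9, C=18
Total completion time = 3 + 9 + 18 = 30

30


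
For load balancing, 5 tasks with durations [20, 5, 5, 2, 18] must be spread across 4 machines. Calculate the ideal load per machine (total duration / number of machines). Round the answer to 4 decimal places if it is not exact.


Total processing time = 20 + 5 + 5 + 2 + 18 = 50
Number of machines = 4
Ideal balanced load = 50 / 4 = 12.5

12.5


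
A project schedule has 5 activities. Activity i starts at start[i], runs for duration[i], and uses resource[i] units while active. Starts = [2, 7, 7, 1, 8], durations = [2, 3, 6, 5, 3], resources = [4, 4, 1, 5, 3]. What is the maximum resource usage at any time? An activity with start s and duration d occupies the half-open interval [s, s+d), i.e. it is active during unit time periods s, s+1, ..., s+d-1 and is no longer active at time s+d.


Each activity i is active on [start_i, start_i + duration_i).
Compute total resource usage per time slot:
  t=0: active resources = [], total = 0
  t=1: active resources = [5], total = 5
  t=2: active resources = [4, 5], total = 9
  t=3: active resources = [4, 5], total = 9
  t=4: active resources = [5], total = 5
  t=5: active resources = [5], total = 5
  t=6: active resources = [], total = 0
  t=7: active resources = [4, 1], total = 5
  t=8: active resources = [4, 1, 3], total = 8
  t=9: active resources = [4, 1, 3], total = 8
  t=10: active resources = [1, 3], total = 4
  t=11: active resources = [1], total = 1
  t=12: active resources = [1], total = 1
Peak resource demand = 9

9
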